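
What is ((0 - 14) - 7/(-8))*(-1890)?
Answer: 99225/4 ≈ 24806.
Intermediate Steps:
((0 - 14) - 7/(-8))*(-1890) = (-14 - 7*(-⅛))*(-1890) = (-14 + 7/8)*(-1890) = -105/8*(-1890) = 99225/4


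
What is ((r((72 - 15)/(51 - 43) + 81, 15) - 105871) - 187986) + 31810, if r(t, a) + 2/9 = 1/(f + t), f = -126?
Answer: -238200949/909 ≈ -2.6205e+5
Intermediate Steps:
r(t, a) = -2/9 + 1/(-126 + t)
((r((72 - 15)/(51 - 43) + 81, 15) - 105871) - 187986) + 31810 = (((261 - 2*((72 - 15)/(51 - 43) + 81))/(9*(-126 + ((72 - 15)/(51 - 43) + 81))) - 105871) - 187986) + 31810 = (((261 - 2*(57/8 + 81))/(9*(-126 + (57/8 + 81))) - 105871) - 187986) + 31810 = (((261 - 2*705/8)/(9*(-126 + 705/8)) - 105871) - 187986) + 31810 = (((261 - 705/4)/(9*(-303/8)) - 105871) - 187986) + 31810 = (((⅑)*(-8/303)*(339/4) - 105871) - 187986) + 31810 = ((-226/909 - 105871) - 187986) + 31810 = (-96236965/909 - 187986) + 31810 = -267116239/909 + 31810 = -238200949/909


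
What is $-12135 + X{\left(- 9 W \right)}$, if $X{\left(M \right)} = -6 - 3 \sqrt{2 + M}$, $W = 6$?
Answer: $-12141 - 6 i \sqrt{13} \approx -12141.0 - 21.633 i$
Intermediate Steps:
$-12135 + X{\left(- 9 W \right)} = -12135 - \left(6 + 3 \sqrt{2 - 54}\right) = -12135 - \left(6 + 3 \sqrt{-52}\right) = -12135 - \left(6 + 3 \cdot 2 i \sqrt{13}\right) = -12135 - \left(6 + 6 i \sqrt{13}\right) = -12141 - 6 i \sqrt{13}$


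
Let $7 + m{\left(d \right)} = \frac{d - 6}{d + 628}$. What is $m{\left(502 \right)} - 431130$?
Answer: $- \frac{243592157}{565} \approx -4.3114 \cdot 10^{5}$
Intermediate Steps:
$m{\left(d \right)} = -7 + \frac{-6 + d}{628 + d}$ ($m{\left(d \right)} = -7 + \frac{d - 6}{d + 628} = -7 + \frac{-6 + d}{628 + d}$)
$m{\left(502 \right)} - 431130 = \frac{2 \left(-2201 - 1506\right)}{628 + 502} - 431130 = \frac{2 \left(-2201 - 1506\right)}{1130} - 431130 = 2 \cdot \frac{1}{1130} \left(-3707\right) - 431130 = - \frac{3707}{565} - 431130 = - \frac{243592157}{565}$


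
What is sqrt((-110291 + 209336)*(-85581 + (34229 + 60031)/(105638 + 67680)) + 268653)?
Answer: I*sqrt(63653272273160193102)/86659 ≈ 92066.0*I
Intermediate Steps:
sqrt((-110291 + 209336)*(-85581 + (34229 + 60031)/(105638 + 67680)) + 268653) = sqrt(99045*(-85581 + 94260/173318) + 268653) = sqrt(99045*(-85581 + 94260*(1/173318)) + 268653) = sqrt(99045*(-85581 + 47130/86659) + 268653) = sqrt(99045*(-7416316749/86659) + 268653) = sqrt(-734549092404705/86659 + 268653) = sqrt(-734525811204378/86659) = I*sqrt(63653272273160193102)/86659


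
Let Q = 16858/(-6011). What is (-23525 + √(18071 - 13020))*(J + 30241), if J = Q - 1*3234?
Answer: -3818630201975/6011 + 162322219*√5051/6011 ≈ -6.3335e+8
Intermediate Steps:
Q = -16858/6011 (Q = 16858*(-1/6011) = -16858/6011 ≈ -2.8045)
J = -19456432/6011 (J = -16858/6011 - 1*3234 = -16858/6011 - 3234 = -19456432/6011 ≈ -3236.8)
(-23525 + √(18071 - 13020))*(J + 30241) = (-23525 + √(18071 - 13020))*(-19456432/6011 + 30241) = (-23525 + √5051)*(162322219/6011) = -3818630201975/6011 + 162322219*√5051/6011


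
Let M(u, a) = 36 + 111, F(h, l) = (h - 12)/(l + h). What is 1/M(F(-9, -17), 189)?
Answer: 1/147 ≈ 0.0068027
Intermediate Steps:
F(h, l) = (-12 + h)/(h + l)
M(u, a) = 147
1/M(F(-9, -17), 189) = 1/147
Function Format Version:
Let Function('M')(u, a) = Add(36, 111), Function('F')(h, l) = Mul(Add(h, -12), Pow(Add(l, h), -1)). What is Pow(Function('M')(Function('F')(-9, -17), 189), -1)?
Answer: Rational(1, 147) ≈ 0.0068027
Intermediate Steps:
Function('F')(h, l) = Mul(Pow(Add(h, l), -1), Add(-12, h)) (Function('F')(h, l) = Mul(Add(-12, h), Pow(Add(h, l), -1)) = Mul(Pow(Add(h, l), -1), Add(-12, h)))
Function('M')(u, a) = 147
Pow(Function('M')(Function('F')(-9, -17), 189), -1) = Pow(147, -1) = Rational(1, 147)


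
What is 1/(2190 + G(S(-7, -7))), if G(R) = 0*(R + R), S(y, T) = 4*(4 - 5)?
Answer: 1/2190 ≈ 0.00045662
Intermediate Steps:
S(y, T) = -4 (S(y, T) = 4*(-1) = -4)
G(R) = 0 (G(R) = 0*(2*R) = 0)
1/(2190 + G(S(-7, -7))) = 1/(2190 + 0) = 1/2190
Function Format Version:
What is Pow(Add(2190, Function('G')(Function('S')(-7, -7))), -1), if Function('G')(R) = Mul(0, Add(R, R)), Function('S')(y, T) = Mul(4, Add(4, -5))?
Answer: Rational(1, 2190) ≈ 0.00045662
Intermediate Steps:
Function('S')(y, T) = -4 (Function('S')(y, T) = Mul(4, -1) = -4)
Function('G')(R) = 0 (Function('G')(R) = Mul(0, Mul(2, R)) = 0)
Pow(Add(2190, Function('G')(Function('S')(-7, -7))), -1) = Pow(Add(2190, 0), -1) = Pow(2190, -1) = Rational(1, 2190)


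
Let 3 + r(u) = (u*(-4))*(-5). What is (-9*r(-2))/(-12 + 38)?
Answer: 387/26 ≈ 14.885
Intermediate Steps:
r(u) = -3 + 20*u (r(u) = -3 + (u*(-4))*(-5) = -3 - 4*u*(-5) = -3 + 20*u)
(-9*r(-2))/(-12 + 38) = (-9*(-3 + 20*(-2)))/(-12 + 38) = -9*(-3 - 40)/26 = -9*(-43)*(1/26) = 387*(1/26) = 387/26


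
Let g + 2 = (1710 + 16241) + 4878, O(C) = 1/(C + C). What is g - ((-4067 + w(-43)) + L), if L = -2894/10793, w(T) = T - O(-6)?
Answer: 3488796427/129516 ≈ 26937.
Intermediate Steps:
O(C) = 1/(2*C)
w(T) = 1/12 + T (w(T) = T - 1/(2*(-6)) = T - (-1)/(2*6) = T - 1*(-1/12) = T + 1/12 = 1/12 + T)
L = -2894/10793 (L = -2894*1/10793 = -2894/10793 ≈ -0.26814)
g = 22827 (g = -2 + ((1710 + 16241) + 4878) = -2 + (17951 + 4878) = -2 + 22829 = 22827)
g - ((-4067 + w(-43)) + L) = 22827 - ((-4067 + (1/12 - 43)) - 2894/10793) = 22827 - ((-4067 - 515/12) - 2894/10793) = 22827 - (-49319/12 - 2894/10793) = 22827 - 1*(-532334695/129516) = 22827 + 532334695/129516 = 3488796427/129516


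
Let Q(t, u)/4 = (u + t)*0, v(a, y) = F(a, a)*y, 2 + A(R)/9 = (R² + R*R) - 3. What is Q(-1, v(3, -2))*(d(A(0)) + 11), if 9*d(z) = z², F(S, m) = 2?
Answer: 0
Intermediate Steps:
A(R) = -45 + 18*R² (A(R) = -18 + 9*((R² + R*R) - 3) = -18 + 9*((R² + R²) - 3) = -18 + 9*(2*R² - 3) = -18 + 9*(-3 + 2*R²) = -18 + (-27 + 18*R²) = -45 + 18*R²)
v(a, y) = 2*y
Q(t, u) = 0 (Q(t, u) = 4*((u + t)*0) = 4*((t + u)*0) = 4*0 = 0)
d(z) = z²/9
Q(-1, v(3, -2))*(d(A(0)) + 11) = 0*((-45 + 18*0²)²/9 + 11) = 0*((-45 + 18*0)²/9 + 11) = 0*((-45 + 0)²/9 + 11) = 0*((⅑)*(-45)² + 11) = 0*((⅑)*2025 + 11) = 0*(225 + 11) = 0*236 = 0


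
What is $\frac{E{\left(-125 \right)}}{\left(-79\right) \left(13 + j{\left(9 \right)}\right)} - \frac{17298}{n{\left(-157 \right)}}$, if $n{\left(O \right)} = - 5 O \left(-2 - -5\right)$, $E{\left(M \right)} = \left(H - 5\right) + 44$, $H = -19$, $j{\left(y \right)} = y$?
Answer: $- \frac{5018504}{682165} \approx -7.3567$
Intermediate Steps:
$E{\left(M \right)} = 20$ ($E{\left(M \right)} = \left(-19 - 5\right) + 44 = -24 + 44 = 20$)
$n{\left(O \right)} = - 15 O$ ($n{\left(O \right)} = - 5 O \left(-2 + 5\right) = - 5 O 3 = - 15 O$)
$\frac{E{\left(-125 \right)}}{\left(-79\right) \left(13 + j{\left(9 \right)}\right)} - \frac{17298}{n{\left(-157 \right)}} = \frac{20}{\left(-79\right) \left(13 + 9\right)} - \frac{17298}{\left(-15\right) \left(-157\right)} = \frac{20}{\left(-79\right) 22} - \frac{17298}{2355} = \frac{20}{-1738} - \frac{5766}{785} = 20 \left(- \frac{1}{1738}\right) - \frac{5766}{785} = - \frac{10}{869} - \frac{5766}{785} = - \frac{5018504}{682165}$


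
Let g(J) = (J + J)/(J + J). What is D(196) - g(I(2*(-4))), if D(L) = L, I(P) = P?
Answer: 195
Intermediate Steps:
g(J) = 1 (g(J) = (2*J)/((2*J)) = (2*J)*(1/(2*J)) = 1)
D(196) - g(I(2*(-4))) = 196 - 1*1 = 196 - 1 = 195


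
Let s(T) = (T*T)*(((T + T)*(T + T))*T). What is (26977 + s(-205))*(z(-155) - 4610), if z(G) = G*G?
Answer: -28116851256429045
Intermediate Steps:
z(G) = G²
s(T) = 4*T⁵ (s(T) = T²*(((2*T)*(2*T))*T) = T²*((4*T²)*T) = T²*(4*T³) = 4*T⁵)
(26977 + s(-205))*(z(-155) - 4610) = (26977 + 4*(-205)⁵)*((-155)² - 4610) = (26977 + 4*(-362050628125))*(24025 - 4610) = (26977 - 1448202512500)*19415 = -1448202485523*19415 = -28116851256429045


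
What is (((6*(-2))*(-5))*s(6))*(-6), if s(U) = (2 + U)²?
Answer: -23040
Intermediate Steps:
(((6*(-2))*(-5))*s(6))*(-6) = (((6*(-2))*(-5))*(2 + 6)²)*(-6) = (-12*(-5)*8²)*(-6) = (60*64)*(-6) = 3840*(-6) = -23040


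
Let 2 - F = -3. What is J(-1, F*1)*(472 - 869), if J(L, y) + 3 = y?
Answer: -794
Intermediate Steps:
F = 5 (F = 2 - 1*(-3) = 2 + 3 = 5)
J(L, y) = -3 + y
J(-1, F*1)*(472 - 869) = (-3 + 5*1)*(472 - 869) = (-3 + 5)*(-397) = 2*(-397) = -794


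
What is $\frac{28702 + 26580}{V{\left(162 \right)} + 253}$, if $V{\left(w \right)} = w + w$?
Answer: $\frac{55282}{577} \approx 95.809$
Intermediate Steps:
$V{\left(w \right)} = 2 w$
$\frac{28702 + 26580}{V{\left(162 \right)} + 253} = \frac{28702 + 26580}{2 \cdot 162 + 253} = \frac{55282}{324 + 253} = \frac{55282}{577}$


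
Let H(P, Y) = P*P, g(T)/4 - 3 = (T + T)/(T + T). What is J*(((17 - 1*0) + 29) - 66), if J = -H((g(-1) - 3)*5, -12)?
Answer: 84500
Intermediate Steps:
g(T) = 16 (g(T) = 12 + 4*((T + T)/(T + T)) = 12 + 4*((2*T)/((2*T))) = 12 + 4*((2*T)*(1/(2*T))) = 12 + 4*1 = 12 + 4 = 16)
H(P, Y) = P²
J = -4225 (J = -((16 - 3)*5)² = -(13*5)² = -1*65² = -1*4225 = -4225)
J*(((17 - 1*0) + 29) - 66) = -4225*(((17 - 1*0) + 29) - 66) = -4225*(((17 + 0) + 29) - 66) = -4225*((17 + 29) - 66) = -4225*(46 - 66) = -4225*(-20) = 84500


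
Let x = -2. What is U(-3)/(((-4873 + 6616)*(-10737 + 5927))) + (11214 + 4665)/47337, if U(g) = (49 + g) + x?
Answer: 22187458957/66144226785 ≈ 0.33544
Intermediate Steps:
U(g) = 47 + g (U(g) = (49 + g) - 2 = 47 + g)
U(-3)/(((-4873 + 6616)*(-10737 + 5927))) + (11214 + 4665)/47337 = (47 - 3)/(((-4873 + 6616)*(-10737 + 5927))) + (11214 + 4665)/47337 = 44/((1743*(-4810))) + 15879*(1/47337) = 44/(-8383830) + 5293/15779 = 44*(-1/8383830) + 5293/15779 = -22/4191915 + 5293/15779 = 22187458957/66144226785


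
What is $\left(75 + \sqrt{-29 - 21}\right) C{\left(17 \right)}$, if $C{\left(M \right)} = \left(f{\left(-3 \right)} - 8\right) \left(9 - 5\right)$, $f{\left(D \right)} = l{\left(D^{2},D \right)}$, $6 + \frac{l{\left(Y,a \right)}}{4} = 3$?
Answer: $-6000 - 400 i \sqrt{2} \approx -6000.0 - 565.69 i$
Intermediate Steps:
$l{\left(Y,a \right)} = -12$ ($l{\left(Y,a \right)} = -24 + 4 \cdot 3 = -24 + 12 = -12$)
$f{\left(D \right)} = -12$
$C{\left(M \right)} = -80$ ($C{\left(M \right)} = \left(-12 - 8\right) \left(9 - 5\right) = \left(-20\right) 4 = -80$)
$\left(75 + \sqrt{-29 - 21}\right) C{\left(17 \right)} = \left(75 + \sqrt{-29 - 21}\right) \left(-80\right) = \left(75 + \sqrt{-50}\right) \left(-80\right) = \left(75 + 5 i \sqrt{2}\right) \left(-80\right) = -6000 - 400 i \sqrt{2}$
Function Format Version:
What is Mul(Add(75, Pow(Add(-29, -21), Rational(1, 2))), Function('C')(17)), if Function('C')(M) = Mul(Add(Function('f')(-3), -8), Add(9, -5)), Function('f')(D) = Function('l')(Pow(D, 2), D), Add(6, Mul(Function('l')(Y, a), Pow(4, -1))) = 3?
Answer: Add(-6000, Mul(-400, I, Pow(2, Rational(1, 2)))) ≈ Add(-6000.0, Mul(-565.69, I))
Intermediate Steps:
Function('l')(Y, a) = -12 (Function('l')(Y, a) = Add(-24, Mul(4, 3)) = Add(-24, 12) = -12)
Function('f')(D) = -12
Function('C')(M) = -80 (Function('C')(M) = Mul(Add(-12, -8), Add(9, -5)) = Mul(-20, 4) = -80)
Mul(Add(75, Pow(Add(-29, -21), Rational(1, 2))), Function('C')(17)) = Mul(Add(75, Pow(Add(-29, -21), Rational(1, 2))), -80) = Mul(Add(75, Pow(-50, Rational(1, 2))), -80) = Mul(Add(75, Mul(5, I, Pow(2, Rational(1, 2)))), -80) = Add(-6000, Mul(-400, I, Pow(2, Rational(1, 2))))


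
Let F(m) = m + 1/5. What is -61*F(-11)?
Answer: 3294/5 ≈ 658.80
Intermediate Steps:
F(m) = ⅕ + m (F(m) = m + ⅕ = ⅕ + m)
-61*F(-11) = -61*(⅕ - 11) = -61*(-54/5) = 3294/5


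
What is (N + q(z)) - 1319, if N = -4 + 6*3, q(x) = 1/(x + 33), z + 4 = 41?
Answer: -91349/70 ≈ -1305.0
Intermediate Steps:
z = 37 (z = -4 + 41 = 37)
q(x) = 1/(33 + x)
N = 14 (N = -4 + 18 = 14)
(N + q(z)) - 1319 = (14 + 1/(33 + 37)) - 1319 = (14 + 1/70) - 1319 = 981/70 - 1319 = -91349/70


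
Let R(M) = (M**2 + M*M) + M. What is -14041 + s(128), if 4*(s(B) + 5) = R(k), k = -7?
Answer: -56093/4 ≈ -14023.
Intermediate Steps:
R(M) = M + 2*M**2 (R(M) = (M**2 + M**2) + M = 2*M**2 + M = M + 2*M**2)
s(B) = 71/4 (s(B) = -5 + (-7*(1 + 2*(-7)))/4 = -5 + (-7*(1 - 14))/4 = -5 + (-7*(-13))/4 = -5 + (1/4)*91 = -5 + 91/4 = 71/4)
-14041 + s(128) = -14041 + 71/4 = -56093/4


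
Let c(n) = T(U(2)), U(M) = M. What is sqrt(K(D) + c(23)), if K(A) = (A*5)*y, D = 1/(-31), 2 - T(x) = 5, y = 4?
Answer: I*sqrt(3503)/31 ≈ 1.9092*I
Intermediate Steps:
T(x) = -3 (T(x) = 2 - 1*5 = 2 - 5 = -3)
c(n) = -3
D = -1/31 ≈ -0.032258
K(A) = 20*A (K(A) = (A*5)*4 = (5*A)*4 = 20*A)
sqrt(K(D) + c(23)) = sqrt(20*(-1/31) - 3) = sqrt(-20/31 - 3) = sqrt(-113/31) = I*sqrt(3503)/31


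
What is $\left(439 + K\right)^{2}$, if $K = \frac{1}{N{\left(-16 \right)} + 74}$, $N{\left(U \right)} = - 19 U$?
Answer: $\frac{27537079249}{142884} \approx 1.9272 \cdot 10^{5}$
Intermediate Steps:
$K = \frac{1}{378}$ ($K = \frac{1}{\left(-19\right) \left(-16\right) + 74} = \frac{1}{304 + 74} = \frac{1}{378} \approx 0.0026455$)
$\left(439 + K\right)^{2} = \left(439 + \frac{1}{378}\right)^{2} = \left(\frac{165943}{378}\right)^{2} = \frac{27537079249}{142884}$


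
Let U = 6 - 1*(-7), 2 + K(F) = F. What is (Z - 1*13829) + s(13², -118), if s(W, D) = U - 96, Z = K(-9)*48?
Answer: -14440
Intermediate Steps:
K(F) = -2 + F
U = 13 (U = 6 + 7 = 13)
Z = -528 (Z = (-2 - 9)*48 = -11*48 = -528)
s(W, D) = -83 (s(W, D) = 13 - 96 = -83)
(Z - 1*13829) + s(13², -118) = (-528 - 1*13829) - 83 = (-528 - 13829) - 83 = -14357 - 83 = -14440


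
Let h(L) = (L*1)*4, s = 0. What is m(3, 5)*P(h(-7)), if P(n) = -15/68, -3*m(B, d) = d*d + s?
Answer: 125/68 ≈ 1.8382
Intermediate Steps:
h(L) = 4*L (h(L) = L*4 = 4*L)
m(B, d) = -d**2/3 (m(B, d) = -(d*d + 0)/3 = -(d**2 + 0)/3 = -d**2/3)
P(n) = -15/68 (P(n) = -15*1/68 = -15/68)
m(3, 5)*P(h(-7)) = -1/3*5**2*(-15/68) = -1/3*25*(-15/68) = -25/3*(-15/68) = 125/68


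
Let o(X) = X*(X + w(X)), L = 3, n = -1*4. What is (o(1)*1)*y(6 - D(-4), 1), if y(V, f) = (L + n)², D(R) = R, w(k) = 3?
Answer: 4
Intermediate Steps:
n = -4
o(X) = X*(3 + X) (o(X) = X*(X + 3) = X*(3 + X))
y(V, f) = 1 (y(V, f) = (3 - 4)² = (-1)² = 1)
(o(1)*1)*y(6 - D(-4), 1) = ((1*(3 + 1))*1)*1 = ((1*4)*1)*1 = (4*1)*1 = 4*1 = 4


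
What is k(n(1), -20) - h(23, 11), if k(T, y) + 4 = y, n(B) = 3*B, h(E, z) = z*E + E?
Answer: -300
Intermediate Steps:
h(E, z) = E + E*z (h(E, z) = E*z + E = E + E*z)
k(T, y) = -4 + y
k(n(1), -20) - h(23, 11) = (-4 - 20) - 23*(1 + 11) = -24 - 23*12 = -24 - 1*276 = -24 - 276 = -300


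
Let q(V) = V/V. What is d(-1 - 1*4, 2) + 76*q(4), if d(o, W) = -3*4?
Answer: 64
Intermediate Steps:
d(o, W) = -12
q(V) = 1
d(-1 - 1*4, 2) + 76*q(4) = -12 + 76*1 = -12 + 76 = 64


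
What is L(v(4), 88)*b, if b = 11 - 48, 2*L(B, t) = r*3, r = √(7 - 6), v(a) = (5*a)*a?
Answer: -111/2 ≈ -55.500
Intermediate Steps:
v(a) = 5*a²
r = 1 (r = √1 = 1)
L(B, t) = 3/2 (L(B, t) = (1*3)/2 = (½)*3 = 3/2)
b = -37
L(v(4), 88)*b = (3/2)*(-37) = -111/2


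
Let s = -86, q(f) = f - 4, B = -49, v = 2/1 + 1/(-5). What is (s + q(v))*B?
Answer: 21609/5 ≈ 4321.8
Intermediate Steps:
v = 9/5 (v = 2*1 + 1*(-⅕) = 2 - ⅕ = 9/5 ≈ 1.8000)
q(f) = -4 + f
(s + q(v))*B = (-86 + (-4 + 9/5))*(-49) = (-86 - 11/5)*(-49) = -441/5*(-49) = 21609/5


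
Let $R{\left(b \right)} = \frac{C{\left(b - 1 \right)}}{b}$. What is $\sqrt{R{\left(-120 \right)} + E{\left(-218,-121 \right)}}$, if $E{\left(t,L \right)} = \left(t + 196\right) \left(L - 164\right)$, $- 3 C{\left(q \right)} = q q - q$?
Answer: $\frac{\sqrt{5679905}}{30} \approx 79.442$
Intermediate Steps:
$C{\left(q \right)} = - \frac{q^{2}}{3} + \frac{q}{3}$ ($C{\left(q \right)} = - \frac{q q - q}{3} = - \frac{q^{2} - q}{3} = - \frac{q^{2}}{3} + \frac{q}{3}$)
$E{\left(t,L \right)} = \left(-164 + L\right) \left(196 + t\right)$ ($E{\left(t,L \right)} = \left(196 + t\right) \left(-164 + L\right) = \left(-164 + L\right) \left(196 + t\right)$)
$R{\left(b \right)} = \frac{\left(-1 + b\right) \left(2 - b\right)}{3 b}$ ($R{\left(b \right)} = \frac{\frac{1}{3} \left(b - 1\right) \left(1 - \left(b - 1\right)\right)}{b} = \frac{\frac{1}{3} \left(-1 + b\right) \left(1 - \left(-1 + b\right)\right)}{b} = \frac{\frac{1}{3} \left(-1 + b\right) \left(2 - b\right)}{b} = \frac{\left(-1 + b\right) \left(2 - b\right)}{3 b}$)
$\sqrt{R{\left(-120 \right)} + E{\left(-218,-121 \right)}} = \sqrt{\left(1 - \frac{2}{3 \left(-120\right)} - -40\right) - -6270} = \sqrt{\left(1 - - \frac{1}{180} + 40\right) + \left(-32144 + 35752 - 23716 + 26378\right)} = \sqrt{\left(1 + \frac{1}{180} + 40\right) + 6270} = \sqrt{\frac{7381}{180} + 6270} = \sqrt{\frac{1135981}{180}} = \frac{\sqrt{5679905}}{30}$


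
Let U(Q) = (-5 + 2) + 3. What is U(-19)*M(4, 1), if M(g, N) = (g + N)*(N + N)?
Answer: 0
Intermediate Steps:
M(g, N) = 2*N*(N + g) (M(g, N) = (N + g)*(2*N) = 2*N*(N + g))
U(Q) = 0 (U(Q) = -3 + 3 = 0)
U(-19)*M(4, 1) = 0*(2*1*(1 + 4)) = 0*(2*1*5) = 0*10 = 0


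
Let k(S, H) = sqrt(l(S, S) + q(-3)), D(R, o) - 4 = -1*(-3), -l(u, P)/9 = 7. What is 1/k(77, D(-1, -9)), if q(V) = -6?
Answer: -I*sqrt(69)/69 ≈ -0.12039*I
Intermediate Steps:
l(u, P) = -63 (l(u, P) = -9*7 = -63)
D(R, o) = 7 (D(R, o) = 4 - 1*(-3) = 4 + 3 = 7)
k(S, H) = I*sqrt(69) (k(S, H) = sqrt(-63 - 6) = sqrt(-69) = I*sqrt(69))
1/k(77, D(-1, -9)) = 1/(I*sqrt(69)) = -I*sqrt(69)/69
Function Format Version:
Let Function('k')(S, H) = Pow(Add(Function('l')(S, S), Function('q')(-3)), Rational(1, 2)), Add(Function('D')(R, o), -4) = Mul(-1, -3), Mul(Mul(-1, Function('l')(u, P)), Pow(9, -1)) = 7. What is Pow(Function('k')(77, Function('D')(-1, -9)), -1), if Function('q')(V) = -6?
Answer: Mul(Rational(-1, 69), I, Pow(69, Rational(1, 2))) ≈ Mul(-0.12039, I)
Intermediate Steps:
Function('l')(u, P) = -63 (Function('l')(u, P) = Mul(-9, 7) = -63)
Function('D')(R, o) = 7 (Function('D')(R, o) = Add(4, Mul(-1, -3)) = Add(4, 3) = 7)
Function('k')(S, H) = Mul(I, Pow(69, Rational(1, 2))) (Function('k')(S, H) = Pow(Add(-63, -6), Rational(1, 2)) = Pow(-69, Rational(1, 2)) = Mul(I, Pow(69, Rational(1, 2))))
Pow(Function('k')(77, Function('D')(-1, -9)), -1) = Pow(Mul(I, Pow(69, Rational(1, 2))), -1) = Mul(Rational(-1, 69), I, Pow(69, Rational(1, 2)))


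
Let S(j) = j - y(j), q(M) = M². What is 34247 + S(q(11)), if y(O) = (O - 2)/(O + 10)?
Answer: 4502089/131 ≈ 34367.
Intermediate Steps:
y(O) = (-2 + O)/(10 + O)
S(j) = j - (-2 + j)/(10 + j)
34247 + S(q(11)) = 34247 + (2 - 1*11² + 11²*(10 + 11²))/(10 + 11²) = 34247 + (2 - 1*121 + 121*(10 + 121))/(10 + 121) = 34247 + (2 - 121 + 121*131)/131 = 34247 + (2 - 121 + 15851)/131 = 34247 + (1/131)*15732 = 34247 + 15732/131 = 4502089/131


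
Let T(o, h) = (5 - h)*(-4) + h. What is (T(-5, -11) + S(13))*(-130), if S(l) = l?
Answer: 8060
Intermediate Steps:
T(o, h) = -20 + 5*h (T(o, h) = (-20 + 4*h) + h = -20 + 5*h)
(T(-5, -11) + S(13))*(-130) = ((-20 + 5*(-11)) + 13)*(-130) = ((-20 - 55) + 13)*(-130) = (-75 + 13)*(-130) = -62*(-130) = 8060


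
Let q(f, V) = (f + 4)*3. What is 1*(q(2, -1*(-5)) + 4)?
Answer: 22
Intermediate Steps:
q(f, V) = 12 + 3*f (q(f, V) = (4 + f)*3 = 12 + 3*f)
1*(q(2, -1*(-5)) + 4) = 1*((12 + 3*2) + 4) = 1*((12 + 6) + 4) = 1*(18 + 4) = 1*22 = 22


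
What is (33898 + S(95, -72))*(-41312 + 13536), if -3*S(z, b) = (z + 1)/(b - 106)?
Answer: -83798469888/89 ≈ -9.4156e+8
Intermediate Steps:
S(z, b) = -(1 + z)/(3*(-106 + b)) (S(z, b) = -(z + 1)/(3*(b - 106)) = -(1 + z)/(3*(-106 + b)))
(33898 + S(95, -72))*(-41312 + 13536) = (33898 + (-1 - 1*95)/(3*(-106 - 72)))*(-41312 + 13536) = (33898 + (⅓)*(-1 - 95)/(-178))*(-27776) = (33898 + (⅓)*(-1/178)*(-96))*(-27776) = (33898 + 16/89)*(-27776) = (3016938/89)*(-27776) = -83798469888/89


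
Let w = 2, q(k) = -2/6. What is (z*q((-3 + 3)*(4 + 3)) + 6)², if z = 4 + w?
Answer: 16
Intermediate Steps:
q(k) = -⅓ (q(k) = -2*⅙ = -⅓)
z = 6 (z = 4 + 2 = 6)
(z*q((-3 + 3)*(4 + 3)) + 6)² = (6*(-⅓) + 6)² = (-2 + 6)² = 4² = 16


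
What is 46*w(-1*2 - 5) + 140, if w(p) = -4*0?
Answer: 140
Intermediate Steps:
w(p) = 0
46*w(-1*2 - 5) + 140 = 46*0 + 140 = 0 + 140 = 140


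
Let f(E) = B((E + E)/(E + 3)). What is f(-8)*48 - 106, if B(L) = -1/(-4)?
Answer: -94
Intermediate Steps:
B(L) = 1/4 (B(L) = -1*(-1/4) = 1/4)
f(E) = 1/4
f(-8)*48 - 106 = (1/4)*48 - 106 = 12 - 106 = -94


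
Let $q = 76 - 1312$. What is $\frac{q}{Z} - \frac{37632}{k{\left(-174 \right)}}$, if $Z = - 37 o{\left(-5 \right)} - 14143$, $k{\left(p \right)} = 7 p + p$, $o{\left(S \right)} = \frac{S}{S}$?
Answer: $\frac{2788241}{102805} \approx 27.122$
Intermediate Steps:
$o{\left(S \right)} = 1$
$k{\left(p \right)} = 8 p$
$Z = -14180$ ($Z = \left(-37\right) 1 - 14143 = -37 - 14143 = -14180$)
$q = -1236$ ($q = 76 - 1312 = -1236$)
$\frac{q}{Z} - \frac{37632}{k{\left(-174 \right)}} = - \frac{1236}{-14180} - \frac{37632}{8 \left(-174\right)} = \left(-1236\right) \left(- \frac{1}{14180}\right) - \frac{37632}{-1392} = \frac{309}{3545} - - \frac{784}{29} = \frac{309}{3545} + \frac{784}{29} = \frac{2788241}{102805}$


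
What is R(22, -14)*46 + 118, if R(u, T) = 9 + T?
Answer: -112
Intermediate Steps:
R(22, -14)*46 + 118 = (9 - 14)*46 + 118 = -5*46 + 118 = -230 + 118 = -112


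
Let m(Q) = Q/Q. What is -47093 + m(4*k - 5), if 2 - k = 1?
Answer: -47092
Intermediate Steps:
k = 1 (k = 2 - 1*1 = 2 - 1 = 1)
m(Q) = 1
-47093 + m(4*k - 5) = -47093 + 1 = -47092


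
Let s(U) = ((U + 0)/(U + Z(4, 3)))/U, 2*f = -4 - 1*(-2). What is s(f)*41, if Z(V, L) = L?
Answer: 41/2 ≈ 20.500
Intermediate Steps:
f = -1 (f = (-4 - 1*(-2))/2 = (-4 + 2)/2 = (1/2)*(-2) = -1)
s(U) = 1/(3 + U) (s(U) = ((U + 0)/(U + 3))/U = (U/(3 + U))/U = 1/(3 + U))
s(f)*41 = 41/(3 - 1) = 41/2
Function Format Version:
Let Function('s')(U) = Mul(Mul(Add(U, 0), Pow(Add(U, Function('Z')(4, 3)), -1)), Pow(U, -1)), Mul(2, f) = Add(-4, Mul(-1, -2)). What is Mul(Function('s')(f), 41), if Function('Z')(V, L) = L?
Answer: Rational(41, 2) ≈ 20.500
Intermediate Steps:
f = -1 (f = Mul(Rational(1, 2), Add(-4, Mul(-1, -2))) = Mul(Rational(1, 2), Add(-4, 2)) = Mul(Rational(1, 2), -2) = -1)
Function('s')(U) = Pow(Add(3, U), -1) (Function('s')(U) = Mul(Mul(Add(U, 0), Pow(Add(U, 3), -1)), Pow(U, -1)) = Mul(Mul(U, Pow(Add(3, U), -1)), Pow(U, -1)) = Pow(Add(3, U), -1))
Mul(Function('s')(f), 41) = Mul(Pow(Add(3, -1), -1), 41) = Mul(Pow(2, -1), 41) = Mul(Rational(1, 2), 41) = Rational(41, 2)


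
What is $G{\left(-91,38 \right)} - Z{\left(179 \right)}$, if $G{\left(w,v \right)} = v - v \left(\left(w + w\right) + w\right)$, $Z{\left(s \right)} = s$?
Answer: $10233$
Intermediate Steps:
$G{\left(w,v \right)} = v - 3 v w$ ($G{\left(w,v \right)} = v - v \left(2 w + w\right) = v - v 3 w = v - 3 v w$)
$G{\left(-91,38 \right)} - Z{\left(179 \right)} = 38 \left(1 - -273\right) - 179 = 38 \left(1 + 273\right) - 179 = 38 \cdot 274 - 179 = 10412 - 179 = 10233$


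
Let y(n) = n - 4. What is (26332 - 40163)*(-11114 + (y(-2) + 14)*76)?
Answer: 145308486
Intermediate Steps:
y(n) = -4 + n
(26332 - 40163)*(-11114 + (y(-2) + 14)*76) = (26332 - 40163)*(-11114 + ((-4 - 2) + 14)*76) = -13831*(-11114 + (-6 + 14)*76) = -13831*(-11114 + 8*76) = -13831*(-11114 + 608) = -13831*(-10506) = 145308486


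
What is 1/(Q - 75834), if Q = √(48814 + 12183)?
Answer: -75834/5750734559 - √60997/5750734559 ≈ -1.3230e-5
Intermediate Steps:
Q = √60997 ≈ 246.98
1/(Q - 75834) = 1/(√60997 - 75834) = 1/(-75834 + √60997)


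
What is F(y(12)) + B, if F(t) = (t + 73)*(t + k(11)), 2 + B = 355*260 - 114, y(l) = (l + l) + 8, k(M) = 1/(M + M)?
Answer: 2102073/22 ≈ 95549.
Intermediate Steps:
k(M) = 1/(2*M)
y(l) = 8 + 2*l (y(l) = 2*l + 8 = 8 + 2*l)
B = 92184 (B = -2 + (355*260 - 114) = -2 + (92300 - 114) = -2 + 92186 = 92184)
F(t) = (73 + t)*(1/22 + t) (F(t) = (t + 73)*(t + (1/2)/11) = (73 + t)*(t + (1/2)*(1/11)) = (73 + t)*(t + 1/22) = (73 + t)*(1/22 + t))
F(y(12)) + B = (73/22 + (8 + 2*12)**2 + 1607*(8 + 2*12)/22) + 92184 = (73/22 + (8 + 24)**2 + 1607*(8 + 24)/22) + 92184 = (73/22 + 32**2 + (1607/22)*32) + 92184 = (73/22 + 1024 + 25712/11) + 92184 = 74025/22 + 92184 = 2102073/22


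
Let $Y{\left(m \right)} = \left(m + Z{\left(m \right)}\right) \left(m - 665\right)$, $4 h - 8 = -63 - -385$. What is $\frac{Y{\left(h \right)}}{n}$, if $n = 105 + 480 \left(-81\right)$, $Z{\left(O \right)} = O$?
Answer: $\frac{233}{94} \approx 2.4787$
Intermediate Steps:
$h = \frac{165}{2}$ ($h = 2 + \frac{-63 - -385}{4} = 2 + \frac{-63 + 385}{4} = 2 + \frac{1}{4} \cdot 322 = 2 + \frac{161}{2} = \frac{165}{2} \approx 82.5$)
$Y{\left(m \right)} = 2 m \left(-665 + m\right)$ ($Y{\left(m \right)} = \left(m + m\right) \left(m - 665\right) = 2 m \left(-665 + m\right)$)
$n = -38775$ ($n = 105 - 38880 = -38775$)
$\frac{Y{\left(h \right)}}{n} = \frac{2 \cdot \frac{165}{2} \left(-665 + \frac{165}{2}\right)}{-38775} = 2 \cdot \frac{165}{2} \left(- \frac{1165}{2}\right) \left(- \frac{1}{38775}\right) = \left(- \frac{192225}{2}\right) \left(- \frac{1}{38775}\right) = \frac{233}{94}$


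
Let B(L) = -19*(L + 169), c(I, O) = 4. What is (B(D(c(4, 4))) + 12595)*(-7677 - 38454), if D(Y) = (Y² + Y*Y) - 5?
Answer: -409228101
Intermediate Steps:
D(Y) = -5 + 2*Y² (D(Y) = (Y² + Y²) - 5 = 2*Y² - 5 = -5 + 2*Y²)
B(L) = -3211 - 19*L (B(L) = -19*(169 + L) = -3211 - 19*L)
(B(D(c(4, 4))) + 12595)*(-7677 - 38454) = ((-3211 - 19*(-5 + 2*4²)) + 12595)*(-7677 - 38454) = ((-3211 - 19*(-5 + 2*16)) + 12595)*(-46131) = ((-3211 - 19*(-5 + 32)) + 12595)*(-46131) = ((-3211 - 19*27) + 12595)*(-46131) = ((-3211 - 513) + 12595)*(-46131) = (-3724 + 12595)*(-46131) = 8871*(-46131) = -409228101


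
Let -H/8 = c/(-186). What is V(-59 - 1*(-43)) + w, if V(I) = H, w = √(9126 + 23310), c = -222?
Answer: -296/31 + 6*√901 ≈ 170.55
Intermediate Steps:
H = -296/31 (H = -(-1776)/(-186) = -(-1776)*(-1)/186 = -8*37/31 = -296/31 ≈ -9.5484)
w = 6*√901 (w = √32436 = 6*√901 ≈ 180.10)
V(I) = -296/31
V(-59 - 1*(-43)) + w = -296/31 + 6*√901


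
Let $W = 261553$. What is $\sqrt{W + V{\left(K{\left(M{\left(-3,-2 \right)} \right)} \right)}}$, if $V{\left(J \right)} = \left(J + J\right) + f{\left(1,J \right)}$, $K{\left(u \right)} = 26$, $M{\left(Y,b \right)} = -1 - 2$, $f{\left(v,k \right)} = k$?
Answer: $\sqrt{261631} \approx 511.5$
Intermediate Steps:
$M{\left(Y,b \right)} = -3$ ($M{\left(Y,b \right)} = -1 - 2 = -3$)
$V{\left(J \right)} = 3 J$ ($V{\left(J \right)} = \left(J + J\right) + J = 2 J + J = 3 J$)
$\sqrt{W + V{\left(K{\left(M{\left(-3,-2 \right)} \right)} \right)}} = \sqrt{261553 + 3 \cdot 26} = \sqrt{261553 + 78} = \sqrt{261631}$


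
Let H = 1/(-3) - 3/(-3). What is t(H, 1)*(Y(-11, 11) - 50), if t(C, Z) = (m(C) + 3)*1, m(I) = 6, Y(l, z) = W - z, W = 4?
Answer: -513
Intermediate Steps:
Y(l, z) = 4 - z
H = 2/3 (H = 1*(-1/3) - 3*(-1/3) = -1/3 + 1 = 2/3 ≈ 0.66667)
t(C, Z) = 9 (t(C, Z) = (6 + 3)*1 = 9*1 = 9)
t(H, 1)*(Y(-11, 11) - 50) = 9*((4 - 1*11) - 50) = 9*((4 - 11) - 50) = 9*(-7 - 50) = 9*(-57) = -513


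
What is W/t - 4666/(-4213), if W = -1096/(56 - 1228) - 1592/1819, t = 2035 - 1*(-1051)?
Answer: 3837236768621/3464636725253 ≈ 1.1075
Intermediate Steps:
t = 3086 (t = 2035 + 1051 = 3086)
W = 31950/532967 (W = -1096/(-1172) - 1592*1/1819 = -1096*(-1/1172) - 1592/1819 = 274/293 - 1592/1819 = 31950/532967 ≈ 0.059947)
W/t - 4666/(-4213) = (31950/532967)/3086 - 4666/(-4213) = (31950/532967)*(1/3086) - 4666*(-1/4213) = 15975/822368081 + 4666/4213 = 3837236768621/3464636725253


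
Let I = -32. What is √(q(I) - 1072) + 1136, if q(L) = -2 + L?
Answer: 1136 + I*√1106 ≈ 1136.0 + 33.257*I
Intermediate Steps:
√(q(I) - 1072) + 1136 = √((-2 - 32) - 1072) + 1136 = √(-34 - 1072) + 1136 = √(-1106) + 1136 = I*√1106 + 1136 = 1136 + I*√1106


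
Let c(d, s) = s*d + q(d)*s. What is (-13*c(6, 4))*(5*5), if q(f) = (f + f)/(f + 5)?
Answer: -101400/11 ≈ -9218.2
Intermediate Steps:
q(f) = 2*f/(5 + f) (q(f) = (2*f)/(5 + f) = 2*f/(5 + f))
c(d, s) = d*s + 2*d*s/(5 + d) (c(d, s) = s*d + (2*d/(5 + d))*s = d*s + 2*d*s/(5 + d))
(-13*c(6, 4))*(5*5) = (-78*4*(7 + 6)/(5 + 6))*(5*5) = -78*4*13/11*25 = -13*312/11*25 = -4056/11*25 = -101400/11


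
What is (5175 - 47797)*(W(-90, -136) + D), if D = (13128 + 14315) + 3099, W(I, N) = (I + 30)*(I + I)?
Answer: -1762078724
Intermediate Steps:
W(I, N) = 2*I*(30 + I) (W(I, N) = (30 + I)*(2*I) = 2*I*(30 + I))
D = 30542 (D = 27443 + 3099 = 30542)
(5175 - 47797)*(W(-90, -136) + D) = (5175 - 47797)*(2*(-90)*(30 - 90) + 30542) = -42622*(2*(-90)*(-60) + 30542) = -42622*(10800 + 30542) = -42622*41342 = -1762078724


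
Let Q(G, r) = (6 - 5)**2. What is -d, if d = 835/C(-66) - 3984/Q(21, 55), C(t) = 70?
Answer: 55609/14 ≈ 3972.1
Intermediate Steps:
Q(G, r) = 1 (Q(G, r) = 1**2 = 1)
d = -55609/14 (d = 835/70 - 3984/1 = 835*(1/70) - 3984*1 = 167/14 - 3984 = -55609/14 ≈ -3972.1)
-d = -1*(-55609/14) = 55609/14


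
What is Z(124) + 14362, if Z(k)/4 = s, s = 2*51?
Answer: 14770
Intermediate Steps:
s = 102
Z(k) = 408 (Z(k) = 4*102 = 408)
Z(124) + 14362 = 408 + 14362 = 14770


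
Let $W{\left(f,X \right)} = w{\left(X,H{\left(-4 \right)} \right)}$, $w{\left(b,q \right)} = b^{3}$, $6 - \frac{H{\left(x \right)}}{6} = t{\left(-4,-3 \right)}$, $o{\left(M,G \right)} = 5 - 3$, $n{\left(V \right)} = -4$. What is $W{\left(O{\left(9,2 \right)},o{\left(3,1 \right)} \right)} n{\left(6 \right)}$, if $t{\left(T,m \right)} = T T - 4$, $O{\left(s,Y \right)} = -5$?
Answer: $-32$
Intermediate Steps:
$o{\left(M,G \right)} = 2$ ($o{\left(M,G \right)} = 5 - 3 = 2$)
$t{\left(T,m \right)} = -4 + T^{2}$ ($t{\left(T,m \right)} = T^{2} - 4 = -4 + T^{2}$)
$H{\left(x \right)} = -36$ ($H{\left(x \right)} = 36 - 6 \left(-4 + \left(-4\right)^{2}\right) = 36 - 6 \left(-4 + 16\right) = 36 - 72 = -36$)
$W{\left(f,X \right)} = X^{3}$
$W{\left(O{\left(9,2 \right)},o{\left(3,1 \right)} \right)} n{\left(6 \right)} = 2^{3} \left(-4\right) = 8 \left(-4\right) = -32$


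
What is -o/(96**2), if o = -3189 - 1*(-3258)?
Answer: -23/3072 ≈ -0.0074870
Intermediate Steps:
o = 69 (o = -3189 + 3258 = 69)
-o/(96**2) = -69/(96**2) = -69/9216 = -1*23/3072 = -23/3072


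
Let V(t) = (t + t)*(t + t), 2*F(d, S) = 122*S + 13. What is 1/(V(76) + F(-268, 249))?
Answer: 2/76599 ≈ 2.6110e-5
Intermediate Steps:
F(d, S) = 13/2 + 61*S (F(d, S) = (122*S + 13)/2 = (13 + 122*S)/2 = 13/2 + 61*S)
V(t) = 4*t**2 (V(t) = (2*t)*(2*t) = 4*t**2)
1/(V(76) + F(-268, 249)) = 1/(4*76**2 + (13/2 + 61*249)) = 1/(4*5776 + (13/2 + 15189)) = 1/(23104 + 30391/2) = 1/(76599/2) = 2/76599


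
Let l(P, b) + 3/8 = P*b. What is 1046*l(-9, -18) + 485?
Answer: 678179/4 ≈ 1.6954e+5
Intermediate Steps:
l(P, b) = -3/8 + P*b
1046*l(-9, -18) + 485 = 1046*(-3/8 - 9*(-18)) + 485 = 1046*(-3/8 + 162) + 485 = 1046*(1293/8) + 485 = 676239/4 + 485 = 678179/4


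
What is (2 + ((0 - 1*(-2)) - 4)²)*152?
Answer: 912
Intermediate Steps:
(2 + ((0 - 1*(-2)) - 4)²)*152 = (2 + ((0 + 2) - 4)²)*152 = (2 + (2 - 4)²)*152 = (2 + (-2)²)*152 = (2 + 4)*152 = 6*152 = 912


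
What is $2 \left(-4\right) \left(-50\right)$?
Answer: $400$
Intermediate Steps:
$2 \left(-4\right) \left(-50\right) = \left(-8\right) \left(-50\right) = 400$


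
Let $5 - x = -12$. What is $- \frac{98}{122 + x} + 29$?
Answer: $\frac{3933}{139} \approx 28.295$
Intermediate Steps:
$x = 17$ ($x = 5 - -12 = 5 + 12 = 17$)
$- \frac{98}{122 + x} + 29 = - \frac{98}{122 + 17} + 29 = - \frac{98}{139} + 29 = \frac{3933}{139}$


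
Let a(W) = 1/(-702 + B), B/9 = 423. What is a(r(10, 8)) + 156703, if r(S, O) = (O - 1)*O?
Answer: 486562816/3105 ≈ 1.5670e+5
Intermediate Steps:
r(S, O) = O*(-1 + O) (r(S, O) = (-1 + O)*O = O*(-1 + O))
B = 3807 (B = 9*423 = 3807)
a(W) = 1/3105 (a(W) = 1/(-702 + 3807) = 1/3105)
a(r(10, 8)) + 156703 = 1/3105 + 156703 = 486562816/3105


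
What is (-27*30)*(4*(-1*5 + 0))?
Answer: 16200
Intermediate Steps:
(-27*30)*(4*(-1*5 + 0)) = -3240*(-5 + 0) = -3240*(-5) = -810*(-20) = 16200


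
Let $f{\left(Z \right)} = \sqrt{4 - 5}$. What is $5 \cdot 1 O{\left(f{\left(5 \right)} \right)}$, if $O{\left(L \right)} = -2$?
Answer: $-10$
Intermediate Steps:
$f{\left(Z \right)} = i$ ($f{\left(Z \right)} = \sqrt{-1} = i$)
$5 \cdot 1 O{\left(f{\left(5 \right)} \right)} = 5 \cdot 1 \left(-2\right) = 5 \left(-2\right) = -10$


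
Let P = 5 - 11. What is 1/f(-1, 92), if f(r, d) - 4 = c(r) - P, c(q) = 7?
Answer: 1/17 ≈ 0.058824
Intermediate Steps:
P = -6
f(r, d) = 17 (f(r, d) = 4 + (7 - 1*(-6)) = 4 + (7 + 6) = 4 + 13 = 17)
1/f(-1, 92) = 1/17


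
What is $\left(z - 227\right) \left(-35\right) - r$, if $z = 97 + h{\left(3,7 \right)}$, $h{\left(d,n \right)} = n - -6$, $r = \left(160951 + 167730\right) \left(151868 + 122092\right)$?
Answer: $-90045442665$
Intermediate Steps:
$r = 90045446760$ ($r = 328681 \cdot 273960 = 90045446760$)
$h{\left(d,n \right)} = 6 + n$ ($h{\left(d,n \right)} = n + 6 = 6 + n$)
$z = 110$ ($z = 97 + \left(6 + 7\right) = 97 + 13 = 110$)
$\left(z - 227\right) \left(-35\right) - r = \left(110 - 227\right) \left(-35\right) - 90045446760 = \left(-117\right) \left(-35\right) - 90045446760 = 4095 - 90045446760 = -90045442665$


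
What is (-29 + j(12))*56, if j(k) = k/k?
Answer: -1568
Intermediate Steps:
j(k) = 1
(-29 + j(12))*56 = (-29 + 1)*56 = -28*56 = -1568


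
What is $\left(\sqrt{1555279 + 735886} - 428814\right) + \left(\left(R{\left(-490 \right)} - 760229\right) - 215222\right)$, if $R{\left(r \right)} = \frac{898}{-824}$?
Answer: $- \frac{578557629}{412} + \sqrt{2291165} \approx -1.4028 \cdot 10^{6}$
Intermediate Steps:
$R{\left(r \right)} = - \frac{449}{412}$ ($R{\left(r \right)} = 898 \left(- \frac{1}{824}\right) = - \frac{449}{412}$)
$\left(\sqrt{1555279 + 735886} - 428814\right) + \left(\left(R{\left(-490 \right)} - 760229\right) - 215222\right) = \left(\sqrt{1555279 + 735886} - 428814\right) - \frac{401886261}{412} = \left(\sqrt{2291165} - 428814\right) - \frac{401886261}{412} = \left(-428814 + \sqrt{2291165}\right) - \frac{401886261}{412} = - \frac{578557629}{412} + \sqrt{2291165}$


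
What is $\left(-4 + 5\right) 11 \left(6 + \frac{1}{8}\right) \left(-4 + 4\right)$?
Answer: $0$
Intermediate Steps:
$\left(-4 + 5\right) 11 \left(6 + \frac{1}{8}\right) \left(-4 + 4\right) = 1 \cdot 11 \left(6 + \frac{1}{8}\right) 0 = 11 \cdot \frac{49}{8} \cdot 0 = 11 \cdot 0 = 0$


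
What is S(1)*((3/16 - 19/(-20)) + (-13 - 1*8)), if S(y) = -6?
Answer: 4767/40 ≈ 119.18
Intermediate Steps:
S(1)*((3/16 - 19/(-20)) + (-13 - 1*8)) = -6*((3/16 - 19/(-20)) + (-13 - 1*8)) = -6*((3*(1/16) - 19*(-1/20)) + (-13 - 8)) = -6*((3/16 + 19/20) - 21) = -6*(91/80 - 21) = -6*(-1589/80) = 4767/40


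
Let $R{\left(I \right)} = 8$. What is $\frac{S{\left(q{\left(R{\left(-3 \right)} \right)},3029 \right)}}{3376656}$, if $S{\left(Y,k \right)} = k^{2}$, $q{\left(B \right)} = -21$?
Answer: $\frac{9174841}{3376656} \approx 2.7171$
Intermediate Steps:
$\frac{S{\left(q{\left(R{\left(-3 \right)} \right)},3029 \right)}}{3376656} = \frac{3029^{2}}{3376656} = 9174841 \cdot \frac{1}{3376656} = \frac{9174841}{3376656}$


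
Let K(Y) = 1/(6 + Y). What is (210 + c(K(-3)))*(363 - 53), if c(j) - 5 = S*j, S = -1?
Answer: 199640/3 ≈ 66547.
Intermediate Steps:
c(j) = 5 - j
(210 + c(K(-3)))*(363 - 53) = (210 + (5 - 1/(6 - 3)))*(363 - 53) = (210 + (5 - 1/3))*310 = (210 + (5 - 1*⅓))*310 = (210 + (5 - ⅓))*310 = (210 + 14/3)*310 = (644/3)*310 = 199640/3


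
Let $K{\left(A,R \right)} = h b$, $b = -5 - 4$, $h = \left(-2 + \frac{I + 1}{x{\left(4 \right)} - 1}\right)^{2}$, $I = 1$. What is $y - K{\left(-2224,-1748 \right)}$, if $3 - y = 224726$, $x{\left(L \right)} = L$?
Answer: $-224707$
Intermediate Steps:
$y = -224723$ ($y = 3 - 224726 = -224723$)
$h = \frac{16}{9}$ ($h = \left(-2 + \frac{1 + 1}{4 - 1}\right)^{2} = \left(-2 + \frac{2}{3}\right)^{2} = \left(- \frac{4}{3}\right)^{2} = \frac{16}{9} \approx 1.7778$)
$b = -9$ ($b = -5 - 4 = -9$)
$K{\left(A,R \right)} = -16$ ($K{\left(A,R \right)} = \frac{16}{9} \left(-9\right) = -16$)
$y - K{\left(-2224,-1748 \right)} = -224723 - -16 = -224723 + 16 = -224707$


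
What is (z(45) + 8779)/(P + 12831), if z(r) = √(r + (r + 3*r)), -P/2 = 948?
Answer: 8794/10935 ≈ 0.80421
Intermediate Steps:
P = -1896 (P = -2*948 = -1896)
z(r) = √5*√r (z(r) = √(r + 4*r) = √(5*r) = √5*√r)
(z(45) + 8779)/(P + 12831) = (√5*√45 + 8779)/(-1896 + 12831) = (√5*(3*√5) + 8779)/10935 = (15 + 8779)*(1/10935) = 8794*(1/10935) = 8794/10935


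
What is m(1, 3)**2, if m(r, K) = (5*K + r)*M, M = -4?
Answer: 4096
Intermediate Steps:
m(r, K) = -20*K - 4*r (m(r, K) = (5*K + r)*(-4) = (r + 5*K)*(-4) = -20*K - 4*r)
m(1, 3)**2 = (-20*3 - 4*1)**2 = (-60 - 4)**2 = (-64)**2 = 4096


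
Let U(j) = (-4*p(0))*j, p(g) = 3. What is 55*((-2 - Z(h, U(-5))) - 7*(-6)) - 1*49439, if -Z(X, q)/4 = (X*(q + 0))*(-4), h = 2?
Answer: -152839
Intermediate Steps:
U(j) = -12*j (U(j) = (-4*3)*j = -12*j)
Z(X, q) = 16*X*q (Z(X, q) = -4*X*(q + 0)*(-4) = -4*X*q*(-4) = -(-16)*X*q = 16*X*q)
55*((-2 - Z(h, U(-5))) - 7*(-6)) - 1*49439 = 55*((-2 - 16*2*(-12*(-5))) - 7*(-6)) - 1*49439 = 55*((-2 - 16*2*60) + 42) - 49439 = 55*((-2 - 1*1920) + 42) - 49439 = 55*((-2 - 1920) + 42) - 49439 = 55*(-1922 + 42) - 49439 = 55*(-1880) - 49439 = -103400 - 49439 = -152839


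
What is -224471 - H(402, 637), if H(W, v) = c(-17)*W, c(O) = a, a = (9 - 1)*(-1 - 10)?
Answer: -189095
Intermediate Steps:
a = -88 (a = 8*(-11) = -88)
c(O) = -88
H(W, v) = -88*W
-224471 - H(402, 637) = -224471 - (-88)*402 = -224471 - 1*(-35376) = -224471 + 35376 = -189095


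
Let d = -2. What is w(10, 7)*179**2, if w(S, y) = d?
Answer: -64082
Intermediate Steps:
w(S, y) = -2
w(10, 7)*179**2 = -2*179**2 = -2*32041 = -64082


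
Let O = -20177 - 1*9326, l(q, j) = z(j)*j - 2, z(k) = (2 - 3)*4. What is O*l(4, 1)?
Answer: 177018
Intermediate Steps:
z(k) = -4 (z(k) = -1*4 = -4)
l(q, j) = -2 - 4*j (l(q, j) = -4*j - 2 = -2 - 4*j)
O = -29503 (O = -20177 - 9326 = -29503)
O*l(4, 1) = -29503*(-2 - 4*1) = -29503*(-2 - 4) = -29503*(-6) = 177018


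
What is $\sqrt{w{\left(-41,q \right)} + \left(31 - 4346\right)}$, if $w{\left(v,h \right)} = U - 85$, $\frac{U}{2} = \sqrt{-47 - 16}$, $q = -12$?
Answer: $\sqrt{-4400 + 6 i \sqrt{7}} \approx 0.12 + 66.333 i$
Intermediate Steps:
$U = 6 i \sqrt{7}$ ($U = 2 \sqrt{-47 - 16} = 2 \sqrt{-63} = 2 \cdot 3 i \sqrt{7} = 6 i \sqrt{7} \approx 15.875 i$)
$w{\left(v,h \right)} = -85 + 6 i \sqrt{7}$ ($w{\left(v,h \right)} = 6 i \sqrt{7} - 85 = -85 + 6 i \sqrt{7}$)
$\sqrt{w{\left(-41,q \right)} + \left(31 - 4346\right)} = \sqrt{\left(-85 + 6 i \sqrt{7}\right) + \left(31 - 4346\right)} = \sqrt{\left(-85 + 6 i \sqrt{7}\right) - 4315} = \sqrt{-4400 + 6 i \sqrt{7}}$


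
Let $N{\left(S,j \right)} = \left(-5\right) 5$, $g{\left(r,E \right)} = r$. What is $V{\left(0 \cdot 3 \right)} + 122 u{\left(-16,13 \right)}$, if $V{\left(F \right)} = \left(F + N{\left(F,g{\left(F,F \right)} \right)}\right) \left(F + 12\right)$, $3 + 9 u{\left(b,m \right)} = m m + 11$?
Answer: $\frac{6298}{3} \approx 2099.3$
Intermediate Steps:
$N{\left(S,j \right)} = -25$
$u{\left(b,m \right)} = \frac{8}{9} + \frac{m^{2}}{9}$ ($u{\left(b,m \right)} = - \frac{1}{3} + \frac{m m + 11}{9} = - \frac{1}{3} + \frac{m^{2} + 11}{9} = - \frac{1}{3} + \frac{11 + m^{2}}{9} = - \frac{1}{3} + \left(\frac{11}{9} + \frac{m^{2}}{9}\right) = \frac{8}{9} + \frac{m^{2}}{9}$)
$V{\left(F \right)} = \left(-25 + F\right) \left(12 + F\right)$ ($V{\left(F \right)} = \left(F - 25\right) \left(F + 12\right) = \left(-25 + F\right) \left(12 + F\right)$)
$V{\left(0 \cdot 3 \right)} + 122 u{\left(-16,13 \right)} = \left(-300 + \left(0 \cdot 3\right)^{2} - 13 \cdot 0 \cdot 3\right) + 122 \left(\frac{8}{9} + \frac{13^{2}}{9}\right) = \left(-300 + 0^{2} - 0\right) + 122 \left(\frac{8}{9} + \frac{1}{9} \cdot 169\right) = \left(-300 + 0 + 0\right) + 122 \left(\frac{8}{9} + \frac{169}{9}\right) = -300 + 122 \cdot \frac{59}{3} = -300 + \frac{7198}{3} = \frac{6298}{3}$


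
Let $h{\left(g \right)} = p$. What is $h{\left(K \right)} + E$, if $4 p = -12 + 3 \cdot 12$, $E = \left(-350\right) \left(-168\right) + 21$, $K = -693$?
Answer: $58827$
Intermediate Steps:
$E = 58821$ ($E = 58800 + 21 = 58821$)
$p = 6$ ($p = \frac{-12 + 3 \cdot 12}{4} = \frac{-12 + 36}{4} = \frac{1}{4} \cdot 24 = 6$)
$h{\left(g \right)} = 6$
$h{\left(K \right)} + E = 6 + 58821 = 58827$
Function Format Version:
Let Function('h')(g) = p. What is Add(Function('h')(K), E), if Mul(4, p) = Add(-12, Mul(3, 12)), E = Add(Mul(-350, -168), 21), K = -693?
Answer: 58827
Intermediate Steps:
E = 58821 (E = Add(58800, 21) = 58821)
p = 6 (p = Mul(Rational(1, 4), Add(-12, Mul(3, 12))) = Mul(Rational(1, 4), Add(-12, 36)) = Mul(Rational(1, 4), 24) = 6)
Function('h')(g) = 6
Add(Function('h')(K), E) = Add(6, 58821) = 58827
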